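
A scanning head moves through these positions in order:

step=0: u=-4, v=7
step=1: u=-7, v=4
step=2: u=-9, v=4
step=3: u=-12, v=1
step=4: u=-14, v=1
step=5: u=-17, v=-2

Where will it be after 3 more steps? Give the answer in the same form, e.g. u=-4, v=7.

Step-to-step displacements: (-3, -3), (-2, +0), (-3, -3), (-2, +0), (-3, -3) — a repeating cycle of length 2.
step 6: apply (-2, +0) → u=-19, v=-2
step 7: apply (-3, -3) → u=-22, v=-5
step 8: apply (-2, +0) → u=-24, v=-5

u=-24, v=-5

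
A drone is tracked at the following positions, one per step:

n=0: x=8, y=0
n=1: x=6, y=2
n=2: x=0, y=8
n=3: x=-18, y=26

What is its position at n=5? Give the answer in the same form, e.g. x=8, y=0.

x=-234, y=242

Consecutive displacements (-2, +2), (-6, +6), (-18, +18) scale by a factor of 3 each step.
step 4: x=-18, y=26 + (-54, +54) → x=-72, y=80
step 5: x=-72, y=80 + (-162, +162) → x=-234, y=242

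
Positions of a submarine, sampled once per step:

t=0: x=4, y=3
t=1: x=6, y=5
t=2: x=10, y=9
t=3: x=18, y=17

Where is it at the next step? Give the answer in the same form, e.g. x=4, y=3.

Consecutive displacements (+2,+2), (+4,+4), (+8,+8) scale by a factor of 2 each step.
step 4: x=18, y=17 + (+16,+16) → x=34, y=33

x=34, y=33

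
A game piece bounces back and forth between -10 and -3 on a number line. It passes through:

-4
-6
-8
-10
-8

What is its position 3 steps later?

-4

The value reflects between -10 and -3, moving 2 per step.
  step 5: -8 → -6
  step 6: -6 → -4
  step 7: -4 → -4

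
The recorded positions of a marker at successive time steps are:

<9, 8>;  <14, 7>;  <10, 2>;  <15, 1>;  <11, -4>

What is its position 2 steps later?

Differencing gives <+5, -1>, <-4, -5>, <+5, -1>, <-4, -5>. This is the pattern <+5, -1>, <-4, -5> repeated.
step 5: apply <+5, -1> → <16, -5>
step 6: apply <-4, -5> → <12, -10>

<12, -10>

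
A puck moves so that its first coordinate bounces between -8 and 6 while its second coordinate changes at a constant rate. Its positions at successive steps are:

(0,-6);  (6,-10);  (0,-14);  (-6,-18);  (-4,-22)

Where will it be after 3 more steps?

The first coordinate travels 6 per step and bounces off the walls at -8 and 6.
  step 5: -4 → 2
  step 6: 2 → 4
  step 7: 4 → -2
The second coordinate changes by -4 each step: at step 7 it is -34.

(-2,-34)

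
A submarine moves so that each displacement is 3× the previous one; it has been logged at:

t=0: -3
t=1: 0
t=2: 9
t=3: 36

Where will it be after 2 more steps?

360

Step-to-step displacements: +3, +9, +27; each is 3× the previous.
step 4: 36 + 81 → 117
step 5: 117 + 243 → 360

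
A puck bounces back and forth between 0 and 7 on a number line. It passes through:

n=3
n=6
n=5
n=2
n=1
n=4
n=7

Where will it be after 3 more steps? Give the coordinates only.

The value reflects between 0 and 7, moving 3 per step.
  step 7: 7 → 4
  step 8: 4 → 1
  step 9: 1 → 2

n=2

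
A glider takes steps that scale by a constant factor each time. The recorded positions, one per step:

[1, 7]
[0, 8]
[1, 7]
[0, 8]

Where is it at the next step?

The jumps are [-1, +1], [+1, -1], [-1, +1] — a geometric progression with ratio -1.
step 4: [0, 8] + [+1, -1] → [1, 7]

[1, 7]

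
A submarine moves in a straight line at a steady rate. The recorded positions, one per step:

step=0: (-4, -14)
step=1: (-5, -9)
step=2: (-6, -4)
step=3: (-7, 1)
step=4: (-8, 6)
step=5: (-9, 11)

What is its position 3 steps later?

(-12, 26)

Each step adds (-1, +5) to the position.
step 6: (-9, 11) + (-1, +5) → (-10, 16)
step 7: (-10, 16) + (-1, +5) → (-11, 21)
step 8: (-11, 21) + (-1, +5) → (-12, 26)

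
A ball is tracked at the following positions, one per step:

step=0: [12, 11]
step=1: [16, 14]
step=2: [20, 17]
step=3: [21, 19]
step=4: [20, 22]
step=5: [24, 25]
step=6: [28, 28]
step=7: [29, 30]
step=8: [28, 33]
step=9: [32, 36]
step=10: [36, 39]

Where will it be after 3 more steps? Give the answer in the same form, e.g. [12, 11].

Step-to-step displacements: [+4, +3], [+4, +3], [+1, +2], [-1, +3], [+4, +3], [+4, +3], [+1, +2], [-1, +3], [+4, +3], [+4, +3] — a repeating cycle of length 4.
step 11: apply [+1, +2] → [37, 41]
step 12: apply [-1, +3] → [36, 44]
step 13: apply [+4, +3] → [40, 47]

[40, 47]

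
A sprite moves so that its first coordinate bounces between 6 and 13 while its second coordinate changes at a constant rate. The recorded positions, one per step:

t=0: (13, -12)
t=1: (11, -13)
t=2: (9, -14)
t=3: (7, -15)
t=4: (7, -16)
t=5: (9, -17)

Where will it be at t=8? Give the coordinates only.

The first coordinate travels 2 per step and bounces off the walls at 6 and 13.
  step 6: 9 → 11
  step 7: 11 → 13
  step 8: 13 → 11
The second coordinate changes by -1 each step: at step 8 it is -20.

(11, -20)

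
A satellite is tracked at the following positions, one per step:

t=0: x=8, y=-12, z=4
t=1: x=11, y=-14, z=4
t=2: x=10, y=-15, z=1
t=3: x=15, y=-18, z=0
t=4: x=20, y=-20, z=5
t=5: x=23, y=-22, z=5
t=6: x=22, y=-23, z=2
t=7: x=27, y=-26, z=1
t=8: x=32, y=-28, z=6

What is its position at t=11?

The moves between consecutive positions are (+3, -2, +0), (-1, -1, -3), (+5, -3, -1), (+5, -2, +5), (+3, -2, +0), (-1, -1, -3), (+5, -3, -1), (+5, -2, +5); they repeat the 4-cycle [(+3, -2, +0), (-1, -1, -3), (+5, -3, -1), (+5, -2, +5)].
step 9: apply (+3, -2, +0) → x=35, y=-30, z=6
step 10: apply (-1, -1, -3) → x=34, y=-31, z=3
step 11: apply (+5, -3, -1) → x=39, y=-34, z=2

x=39, y=-34, z=2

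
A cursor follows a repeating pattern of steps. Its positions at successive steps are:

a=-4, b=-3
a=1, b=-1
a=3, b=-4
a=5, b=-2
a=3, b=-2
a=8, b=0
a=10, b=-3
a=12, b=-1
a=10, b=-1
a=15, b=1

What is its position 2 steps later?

a=19, b=0

Step-to-step displacements: (+5, +2), (+2, -3), (+2, +2), (-2, +0), (+5, +2), (+2, -3), (+2, +2), (-2, +0), (+5, +2) — a repeating cycle of length 4.
step 10: apply (+2, -3) → a=17, b=-2
step 11: apply (+2, +2) → a=19, b=0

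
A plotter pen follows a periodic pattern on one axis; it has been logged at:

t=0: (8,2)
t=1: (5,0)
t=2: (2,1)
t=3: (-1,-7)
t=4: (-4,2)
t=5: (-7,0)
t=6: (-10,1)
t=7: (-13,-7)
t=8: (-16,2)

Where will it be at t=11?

(-25,-7)

The first coordinate changes by -3 each step, so at step 11 it is 8 + 11·(-3) = -25.
The second coordinate repeats the cycle [2, 0, 1, -7] with period 4; step 11 mod 4 = 3, giving -7.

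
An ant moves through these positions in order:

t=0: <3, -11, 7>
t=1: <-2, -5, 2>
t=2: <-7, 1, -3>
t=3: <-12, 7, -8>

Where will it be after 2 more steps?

Each step adds <-5, +6, -5> to the position.
step 4: <-12, 7, -8> + <-5, +6, -5> → <-17, 13, -13>
step 5: <-17, 13, -13> + <-5, +6, -5> → <-22, 19, -18>

<-22, 19, -18>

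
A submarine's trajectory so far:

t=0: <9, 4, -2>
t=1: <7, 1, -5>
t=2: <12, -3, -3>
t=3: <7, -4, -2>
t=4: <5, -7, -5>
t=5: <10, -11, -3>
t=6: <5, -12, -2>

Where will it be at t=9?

<3, -20, -2>

Differencing gives <-2, -3, -3>, <+5, -4, +2>, <-5, -1, +1>, <-2, -3, -3>, <+5, -4, +2>, <-5, -1, +1>. This is the pattern <-2, -3, -3>, <+5, -4, +2>, <-5, -1, +1> repeated.
step 7: apply <-2, -3, -3> → <3, -15, -5>
step 8: apply <+5, -4, +2> → <8, -19, -3>
step 9: apply <-5, -1, +1> → <3, -20, -2>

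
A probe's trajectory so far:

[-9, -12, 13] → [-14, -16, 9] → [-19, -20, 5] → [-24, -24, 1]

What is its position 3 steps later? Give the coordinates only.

[-39, -36, -11]

The position changes by [-5, -4, -4] every step.
step 4: [-24, -24, 1] + [-5, -4, -4] → [-29, -28, -3]
step 5: [-29, -28, -3] + [-5, -4, -4] → [-34, -32, -7]
step 6: [-34, -32, -7] + [-5, -4, -4] → [-39, -36, -11]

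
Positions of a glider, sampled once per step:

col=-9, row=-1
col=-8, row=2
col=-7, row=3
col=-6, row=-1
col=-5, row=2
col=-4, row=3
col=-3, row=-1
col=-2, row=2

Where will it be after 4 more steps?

Col: linear, +1 per step → 2 at step 11.
Row: cycles through -1, 2, 3 every 3 steps. Step 11 lands at position 2 of the cycle → 3.

col=2, row=3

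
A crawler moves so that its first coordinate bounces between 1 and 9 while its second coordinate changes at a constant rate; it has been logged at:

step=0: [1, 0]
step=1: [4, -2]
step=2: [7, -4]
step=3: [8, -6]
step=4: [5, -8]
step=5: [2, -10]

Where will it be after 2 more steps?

The first coordinate reflects between 1 and 9, moving 3 per step.
  step 6: 2 → 3
  step 7: 3 → 6
The second coordinate changes by -2 each step: at step 7 it is -14.

[6, -14]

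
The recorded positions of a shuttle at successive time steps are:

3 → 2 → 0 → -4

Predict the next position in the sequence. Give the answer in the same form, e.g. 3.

-12

Step-to-step displacements: -1, -2, -4; each is 2× the previous.
step 4: -4 − 8 → -12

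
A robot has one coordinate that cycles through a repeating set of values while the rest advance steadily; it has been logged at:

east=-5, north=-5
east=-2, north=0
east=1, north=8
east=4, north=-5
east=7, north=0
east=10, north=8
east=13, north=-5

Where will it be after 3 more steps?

The east coordinate changes by +3 each step, so at step 9 it is -5 + 9·(3) = 22.
The north coordinate repeats the cycle [-5, 0, 8] with period 3; step 9 mod 3 = 0, giving -5.

east=22, north=-5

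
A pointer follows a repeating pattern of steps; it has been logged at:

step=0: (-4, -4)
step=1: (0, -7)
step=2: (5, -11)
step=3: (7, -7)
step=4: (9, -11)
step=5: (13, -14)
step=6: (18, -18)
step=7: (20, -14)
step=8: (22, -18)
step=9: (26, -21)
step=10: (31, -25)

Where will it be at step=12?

(35, -25)

Step-to-step displacements: (+4, -3), (+5, -4), (+2, +4), (+2, -4), (+4, -3), (+5, -4), (+2, +4), (+2, -4), (+4, -3), (+5, -4) — a repeating cycle of length 4.
step 11: apply (+2, +4) → (33, -21)
step 12: apply (+2, -4) → (35, -25)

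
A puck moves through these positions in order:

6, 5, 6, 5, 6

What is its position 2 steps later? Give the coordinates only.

Step-to-step displacements: -1, +1, -1, +1; each is -1× the previous.
step 5: 6 − 1 → 5
step 6: 5 + 1 → 6

6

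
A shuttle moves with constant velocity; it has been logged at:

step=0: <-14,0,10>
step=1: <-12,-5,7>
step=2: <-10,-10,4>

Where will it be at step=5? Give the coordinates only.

Each step adds <+2,-5,-3> to the position.
step 3: <-10,-10,4> + <+2,-5,-3> → <-8,-15,1>
step 4: <-8,-15,1> + <+2,-5,-3> → <-6,-20,-2>
step 5: <-6,-20,-2> + <+2,-5,-3> → <-4,-25,-5>

<-4,-25,-5>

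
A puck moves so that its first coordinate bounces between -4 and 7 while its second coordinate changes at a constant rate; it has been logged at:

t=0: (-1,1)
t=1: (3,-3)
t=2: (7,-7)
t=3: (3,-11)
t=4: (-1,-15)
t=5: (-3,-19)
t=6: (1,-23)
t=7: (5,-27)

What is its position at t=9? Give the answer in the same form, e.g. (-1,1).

(1,-35)

The first coordinate reflects between -4 and 7, moving 4 per step.
  step 8: 5 → 5
  step 9: 5 → 1
The second coordinate changes by -4 each step: at step 9 it is -35.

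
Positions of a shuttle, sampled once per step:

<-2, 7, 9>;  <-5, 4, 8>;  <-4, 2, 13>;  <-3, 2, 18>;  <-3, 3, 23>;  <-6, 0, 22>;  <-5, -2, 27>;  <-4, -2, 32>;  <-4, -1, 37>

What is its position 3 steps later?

<-5, -6, 46>

Step-to-step displacements: <-3, -3, -1>, <+1, -2, +5>, <+1, +0, +5>, <+0, +1, +5>, <-3, -3, -1>, <+1, -2, +5>, <+1, +0, +5>, <+0, +1, +5> — a repeating cycle of length 4.
step 9: apply <-3, -3, -1> → <-7, -4, 36>
step 10: apply <+1, -2, +5> → <-6, -6, 41>
step 11: apply <+1, +0, +5> → <-5, -6, 46>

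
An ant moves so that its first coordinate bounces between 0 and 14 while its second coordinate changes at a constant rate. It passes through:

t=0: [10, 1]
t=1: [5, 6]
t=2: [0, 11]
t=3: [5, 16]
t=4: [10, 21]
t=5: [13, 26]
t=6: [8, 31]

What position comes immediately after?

[3, 36]

The first coordinate reflects between 0 and 14, moving 5 per step.
  step 7: 8 → 3
The second coordinate changes by +5 each step: at step 7 it is 36.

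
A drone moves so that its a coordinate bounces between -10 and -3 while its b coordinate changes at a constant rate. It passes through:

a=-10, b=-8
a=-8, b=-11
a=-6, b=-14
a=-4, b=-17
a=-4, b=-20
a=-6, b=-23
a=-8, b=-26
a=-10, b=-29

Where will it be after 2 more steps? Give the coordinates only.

The a coordinate reflects between -10 and -3, moving 2 per step.
  step 8: -10 → -8
  step 9: -8 → -6
The b coordinate changes by -3 each step: at step 9 it is -35.

a=-6, b=-35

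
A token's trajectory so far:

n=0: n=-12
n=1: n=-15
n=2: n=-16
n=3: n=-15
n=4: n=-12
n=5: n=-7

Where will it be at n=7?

n=9

Successive displacements: -3, -1, +1, +3, +5 — each changes by +2.
step 6: -7 + 7 → n=0
step 7: 0 + 9 → n=9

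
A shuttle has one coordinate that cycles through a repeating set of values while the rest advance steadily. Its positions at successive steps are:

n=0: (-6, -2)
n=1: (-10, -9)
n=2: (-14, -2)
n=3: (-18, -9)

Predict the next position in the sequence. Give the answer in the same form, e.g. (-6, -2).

The first coordinate changes by -4 each step, so at step 4 it is -6 + 4·(-4) = -22.
The second coordinate repeats the cycle [-2, -9] with period 2; step 4 mod 2 = 0, giving -2.

(-22, -2)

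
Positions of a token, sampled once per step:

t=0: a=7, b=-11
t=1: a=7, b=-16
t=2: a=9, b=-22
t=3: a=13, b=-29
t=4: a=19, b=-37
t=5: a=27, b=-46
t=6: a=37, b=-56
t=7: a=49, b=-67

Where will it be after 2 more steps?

Taking differences between consecutive positions: (+0,-5), (+2,-6), (+4,-7), (+6,-8), (+8,-9), (+10,-10), (+12,-11). These grow by (+2,-1) each step.
step 8: a=49, b=-67 + (+14,-12) → a=63, b=-79
step 9: a=63, b=-79 + (+16,-13) → a=79, b=-92

a=79, b=-92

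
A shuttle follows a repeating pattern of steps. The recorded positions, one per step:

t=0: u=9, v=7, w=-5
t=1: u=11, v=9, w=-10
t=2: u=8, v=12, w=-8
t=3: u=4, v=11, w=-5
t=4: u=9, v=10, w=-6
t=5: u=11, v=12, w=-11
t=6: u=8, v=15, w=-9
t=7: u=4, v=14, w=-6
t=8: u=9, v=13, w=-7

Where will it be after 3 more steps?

u=4, v=17, w=-7

The moves between consecutive positions are (+2, +2, -5), (-3, +3, +2), (-4, -1, +3), (+5, -1, -1), (+2, +2, -5), (-3, +3, +2), (-4, -1, +3), (+5, -1, -1); they repeat the 4-cycle [(+2, +2, -5), (-3, +3, +2), (-4, -1, +3), (+5, -1, -1)].
step 9: apply (+2, +2, -5) → u=11, v=15, w=-12
step 10: apply (-3, +3, +2) → u=8, v=18, w=-10
step 11: apply (-4, -1, +3) → u=4, v=17, w=-7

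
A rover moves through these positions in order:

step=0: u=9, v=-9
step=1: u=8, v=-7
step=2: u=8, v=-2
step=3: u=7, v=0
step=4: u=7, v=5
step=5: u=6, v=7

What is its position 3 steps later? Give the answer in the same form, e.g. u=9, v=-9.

Differencing gives (-1, +2), (+0, +5), (-1, +2), (+0, +5), (-1, +2). This is the pattern (-1, +2), (+0, +5) repeated.
step 6: apply (+0, +5) → u=6, v=12
step 7: apply (-1, +2) → u=5, v=14
step 8: apply (+0, +5) → u=5, v=19

u=5, v=19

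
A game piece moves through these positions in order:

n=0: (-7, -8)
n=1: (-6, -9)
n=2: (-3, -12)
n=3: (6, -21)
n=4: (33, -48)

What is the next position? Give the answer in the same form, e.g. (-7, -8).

(114, -129)

Consecutive displacements (+1, -1), (+3, -3), (+9, -9), (+27, -27) scale by a factor of 3 each step.
step 5: (33, -48) + (+81, -81) → (114, -129)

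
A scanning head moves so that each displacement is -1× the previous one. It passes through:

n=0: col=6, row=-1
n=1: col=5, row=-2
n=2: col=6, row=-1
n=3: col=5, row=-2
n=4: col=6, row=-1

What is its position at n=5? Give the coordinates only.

col=5, row=-2

Consecutive displacements (-1,-1), (+1,+1), (-1,-1), (+1,+1) scale by a factor of -1 each step.
step 5: col=6, row=-1 + (-1,-1) → col=5, row=-2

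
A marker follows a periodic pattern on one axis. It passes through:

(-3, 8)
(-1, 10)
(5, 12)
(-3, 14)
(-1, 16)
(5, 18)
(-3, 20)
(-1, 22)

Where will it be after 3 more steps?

First: cycles through -3, -1, 5 every 3 steps. Step 10 lands at position 1 of the cycle → -1.
Second: linear, +2 per step → 28 at step 10.

(-1, 28)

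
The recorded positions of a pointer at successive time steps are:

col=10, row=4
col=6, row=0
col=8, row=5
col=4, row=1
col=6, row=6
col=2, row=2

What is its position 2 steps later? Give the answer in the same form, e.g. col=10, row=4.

Differencing gives (-4,-4), (+2,+5), (-4,-4), (+2,+5), (-4,-4). This is the pattern (-4,-4), (+2,+5) repeated.
step 6: apply (+2,+5) → col=4, row=7
step 7: apply (-4,-4) → col=0, row=3

col=0, row=3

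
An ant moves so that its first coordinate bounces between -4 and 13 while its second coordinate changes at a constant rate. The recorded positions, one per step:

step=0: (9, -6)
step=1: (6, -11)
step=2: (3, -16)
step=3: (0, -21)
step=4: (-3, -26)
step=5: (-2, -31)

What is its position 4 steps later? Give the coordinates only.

The first coordinate reflects between -4 and 13, moving 3 per step.
  step 6: -2 → 1
  step 7: 1 → 4
  step 8: 4 → 7
  step 9: 7 → 10
The second coordinate changes by -5 each step: at step 9 it is -51.

(10, -51)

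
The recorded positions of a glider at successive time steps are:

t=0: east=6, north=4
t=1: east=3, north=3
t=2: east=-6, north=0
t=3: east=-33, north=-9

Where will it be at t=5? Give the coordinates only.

east=-357, north=-117

Step-to-step displacements: (-3, -1), (-9, -3), (-27, -9); each is 3× the previous.
step 4: east=-33, north=-9 + (-81, -27) → east=-114, north=-36
step 5: east=-114, north=-36 + (-243, -81) → east=-357, north=-117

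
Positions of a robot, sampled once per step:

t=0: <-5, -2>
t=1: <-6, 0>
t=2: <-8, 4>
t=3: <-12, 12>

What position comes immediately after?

Consecutive displacements <-1, +2>, <-2, +4>, <-4, +8> scale by a factor of 2 each step.
step 4: <-12, 12> + <-8, +16> → <-20, 28>

<-20, 28>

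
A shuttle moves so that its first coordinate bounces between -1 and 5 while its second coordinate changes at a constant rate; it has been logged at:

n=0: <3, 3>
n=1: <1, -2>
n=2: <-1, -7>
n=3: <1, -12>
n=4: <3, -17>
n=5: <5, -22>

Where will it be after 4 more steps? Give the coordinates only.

<1, -42>

The first coordinate reflects between -1 and 5, moving 2 per step.
  step 6: 5 → 3
  step 7: 3 → 1
  step 8: 1 → -1
  step 9: -1 → 1
The second coordinate changes by -5 each step: at step 9 it is -42.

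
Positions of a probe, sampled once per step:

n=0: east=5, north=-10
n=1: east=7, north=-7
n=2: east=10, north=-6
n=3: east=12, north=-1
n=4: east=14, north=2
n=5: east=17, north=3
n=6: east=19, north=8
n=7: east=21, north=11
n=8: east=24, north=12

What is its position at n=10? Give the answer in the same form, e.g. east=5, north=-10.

Differencing gives (+2,+3), (+3,+1), (+2,+5), (+2,+3), (+3,+1), (+2,+5), (+2,+3), (+3,+1). This is the pattern (+2,+3), (+3,+1), (+2,+5) repeated.
step 9: apply (+2,+5) → east=26, north=17
step 10: apply (+2,+3) → east=28, north=20

east=28, north=20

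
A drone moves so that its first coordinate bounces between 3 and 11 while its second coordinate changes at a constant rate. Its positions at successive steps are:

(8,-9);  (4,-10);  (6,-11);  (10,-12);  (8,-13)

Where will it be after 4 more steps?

The first coordinate travels 4 per step and bounces off the walls at 3 and 11.
  step 5: 8 → 4
  step 6: 4 → 6
  step 7: 6 → 10
  step 8: 10 → 8
The second coordinate changes by -1 each step: at step 8 it is -17.

(8,-17)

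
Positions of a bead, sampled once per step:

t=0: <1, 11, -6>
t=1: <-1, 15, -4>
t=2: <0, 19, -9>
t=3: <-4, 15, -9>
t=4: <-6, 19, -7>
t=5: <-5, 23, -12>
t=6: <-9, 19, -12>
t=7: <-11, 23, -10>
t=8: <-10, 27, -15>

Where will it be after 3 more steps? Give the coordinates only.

<-15, 31, -18>

The moves between consecutive positions are <-2, +4, +2>, <+1, +4, -5>, <-4, -4, +0>, <-2, +4, +2>, <+1, +4, -5>, <-4, -4, +0>, <-2, +4, +2>, <+1, +4, -5>; they repeat the 3-cycle [<-2, +4, +2>, <+1, +4, -5>, <-4, -4, +0>].
step 9: apply <-4, -4, +0> → <-14, 23, -15>
step 10: apply <-2, +4, +2> → <-16, 27, -13>
step 11: apply <+1, +4, -5> → <-15, 31, -18>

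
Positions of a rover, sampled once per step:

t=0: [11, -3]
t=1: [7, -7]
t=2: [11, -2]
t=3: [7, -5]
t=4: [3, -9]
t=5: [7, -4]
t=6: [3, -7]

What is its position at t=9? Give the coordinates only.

[-1, -9]

The moves between consecutive positions are [-4, -4], [+4, +5], [-4, -3], [-4, -4], [+4, +5], [-4, -3]; they repeat the 3-cycle [[-4, -4], [+4, +5], [-4, -3]].
step 7: apply [-4, -4] → [-1, -11]
step 8: apply [+4, +5] → [3, -6]
step 9: apply [-4, -3] → [-1, -9]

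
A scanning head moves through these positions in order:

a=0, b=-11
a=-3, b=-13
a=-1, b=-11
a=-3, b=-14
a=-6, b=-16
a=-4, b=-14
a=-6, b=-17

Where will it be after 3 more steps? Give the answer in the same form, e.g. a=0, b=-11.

a=-9, b=-20

Differencing gives (-3, -2), (+2, +2), (-2, -3), (-3, -2), (+2, +2), (-2, -3). This is the pattern (-3, -2), (+2, +2), (-2, -3) repeated.
step 7: apply (-3, -2) → a=-9, b=-19
step 8: apply (+2, +2) → a=-7, b=-17
step 9: apply (-2, -3) → a=-9, b=-20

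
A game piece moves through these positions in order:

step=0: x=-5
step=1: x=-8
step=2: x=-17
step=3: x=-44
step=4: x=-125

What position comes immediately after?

Step-to-step displacements: -3, -9, -27, -81; each is 3× the previous.
step 5: -125 − 243 → x=-368

x=-368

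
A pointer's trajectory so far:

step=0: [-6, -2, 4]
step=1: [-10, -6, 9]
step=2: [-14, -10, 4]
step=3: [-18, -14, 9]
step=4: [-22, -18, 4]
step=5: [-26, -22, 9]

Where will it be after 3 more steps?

First: linear, -4 per step → -38 at step 8.
Second: linear, -4 per step → -34 at step 8.
Third: cycles through 4, 9 every 2 steps. Step 8 lands at position 0 of the cycle → 4.

[-38, -34, 4]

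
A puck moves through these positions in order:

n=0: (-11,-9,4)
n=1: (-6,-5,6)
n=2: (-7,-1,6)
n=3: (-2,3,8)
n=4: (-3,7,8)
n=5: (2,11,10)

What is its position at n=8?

(5,23,12)

The moves between consecutive positions are (+5,+4,+2), (-1,+4,+0), (+5,+4,+2), (-1,+4,+0), (+5,+4,+2); they repeat the 2-cycle [(+5,+4,+2), (-1,+4,+0)].
step 6: apply (-1,+4,+0) → (1,15,10)
step 7: apply (+5,+4,+2) → (6,19,12)
step 8: apply (-1,+4,+0) → (5,23,12)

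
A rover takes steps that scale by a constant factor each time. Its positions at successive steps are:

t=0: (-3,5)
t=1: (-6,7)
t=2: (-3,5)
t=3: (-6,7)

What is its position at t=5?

(-6,7)

Step-to-step displacements: (-3,+2), (+3,-2), (-3,+2); each is -1× the previous.
step 4: (-6,7) + (+3,-2) → (-3,5)
step 5: (-3,5) + (-3,+2) → (-6,7)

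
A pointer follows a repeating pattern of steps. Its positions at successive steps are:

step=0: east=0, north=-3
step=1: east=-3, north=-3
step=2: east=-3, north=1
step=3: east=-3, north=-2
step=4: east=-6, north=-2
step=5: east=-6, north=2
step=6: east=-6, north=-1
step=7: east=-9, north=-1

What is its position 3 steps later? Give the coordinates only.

Differencing gives (-3, +0), (+0, +4), (+0, -3), (-3, +0), (+0, +4), (+0, -3), (-3, +0). This is the pattern (-3, +0), (+0, +4), (+0, -3) repeated.
step 8: apply (+0, +4) → east=-9, north=3
step 9: apply (+0, -3) → east=-9, north=0
step 10: apply (-3, +0) → east=-12, north=0

east=-12, north=0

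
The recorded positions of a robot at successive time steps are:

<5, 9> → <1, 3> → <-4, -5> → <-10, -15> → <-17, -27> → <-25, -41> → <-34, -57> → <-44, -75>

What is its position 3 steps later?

<-80, -141>

Taking differences between consecutive positions: <-4, -6>, <-5, -8>, <-6, -10>, <-7, -12>, <-8, -14>, <-9, -16>, <-10, -18>. These grow by <-1, -2> each step.
step 8: <-44, -75> + <-11, -20> → <-55, -95>
step 9: <-55, -95> + <-12, -22> → <-67, -117>
step 10: <-67, -117> + <-13, -24> → <-80, -141>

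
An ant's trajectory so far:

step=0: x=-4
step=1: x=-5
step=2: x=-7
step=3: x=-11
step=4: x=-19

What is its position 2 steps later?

x=-67

The jumps are -1, -2, -4, -8 — a geometric progression with ratio 2.
step 5: -19 − 16 → x=-35
step 6: -35 − 32 → x=-67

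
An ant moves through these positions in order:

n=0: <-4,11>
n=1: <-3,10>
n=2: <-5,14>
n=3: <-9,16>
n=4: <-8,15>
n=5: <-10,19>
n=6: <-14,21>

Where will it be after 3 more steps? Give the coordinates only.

Differencing gives <+1,-1>, <-2,+4>, <-4,+2>, <+1,-1>, <-2,+4>, <-4,+2>. This is the pattern <+1,-1>, <-2,+4>, <-4,+2> repeated.
step 7: apply <+1,-1> → <-13,20>
step 8: apply <-2,+4> → <-15,24>
step 9: apply <-4,+2> → <-19,26>

<-19,26>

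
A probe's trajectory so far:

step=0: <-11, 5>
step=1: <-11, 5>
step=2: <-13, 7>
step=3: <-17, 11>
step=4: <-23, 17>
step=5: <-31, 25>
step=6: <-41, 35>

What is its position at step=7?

<-53, 47>

Successive displacements: <+0, +0>, <-2, +2>, <-4, +4>, <-6, +6>, <-8, +8>, <-10, +10> — each changes by <-2, +2>.
step 7: <-41, 35> + <-12, +12> → <-53, 47>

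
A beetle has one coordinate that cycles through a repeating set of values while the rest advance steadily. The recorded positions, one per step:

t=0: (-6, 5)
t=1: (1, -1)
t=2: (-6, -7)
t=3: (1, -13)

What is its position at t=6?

First: cycles through -6, 1 every 2 steps. Step 6 lands at position 0 of the cycle → -6.
Second: linear, -6 per step → -31 at step 6.

(-6, -31)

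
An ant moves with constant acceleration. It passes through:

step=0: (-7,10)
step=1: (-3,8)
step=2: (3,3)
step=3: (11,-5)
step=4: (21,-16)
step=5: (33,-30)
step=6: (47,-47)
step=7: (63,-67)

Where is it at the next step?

First differences are (+4,-2), (+6,-5), (+8,-8), (+10,-11), (+12,-14), (+14,-17), (+16,-20); their common second difference is (+2,-3) (constant acceleration).
step 8: (63,-67) + (+18,-23) → (81,-90)

(81,-90)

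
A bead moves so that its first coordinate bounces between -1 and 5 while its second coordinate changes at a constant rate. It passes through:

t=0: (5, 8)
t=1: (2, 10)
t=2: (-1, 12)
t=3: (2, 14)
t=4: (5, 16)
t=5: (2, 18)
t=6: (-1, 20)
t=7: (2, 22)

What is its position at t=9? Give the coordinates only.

The first coordinate reflects between -1 and 5, moving 3 per step.
  step 8: 2 → 5
  step 9: 5 → 2
The second coordinate changes by +2 each step: at step 9 it is 26.

(2, 26)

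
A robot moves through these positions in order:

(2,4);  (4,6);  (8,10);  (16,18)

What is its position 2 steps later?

Step-to-step displacements: (+2,+2), (+4,+4), (+8,+8); each is 2× the previous.
step 4: (16,18) + (+16,+16) → (32,34)
step 5: (32,34) + (+32,+32) → (64,66)

(64,66)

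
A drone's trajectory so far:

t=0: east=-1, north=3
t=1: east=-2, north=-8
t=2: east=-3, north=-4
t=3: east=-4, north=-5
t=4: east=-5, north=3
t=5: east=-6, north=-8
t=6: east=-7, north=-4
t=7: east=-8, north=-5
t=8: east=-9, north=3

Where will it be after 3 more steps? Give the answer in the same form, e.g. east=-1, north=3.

East: linear, -1 per step → -12 at step 11.
North: cycles through 3, -8, -4, -5 every 4 steps. Step 11 lands at position 3 of the cycle → -5.

east=-12, north=-5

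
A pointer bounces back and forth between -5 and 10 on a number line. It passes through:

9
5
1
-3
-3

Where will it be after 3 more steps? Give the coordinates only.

9

The value reflects between -5 and 10, moving 4 per step.
  step 5: -3 → 1
  step 6: 1 → 5
  step 7: 5 → 9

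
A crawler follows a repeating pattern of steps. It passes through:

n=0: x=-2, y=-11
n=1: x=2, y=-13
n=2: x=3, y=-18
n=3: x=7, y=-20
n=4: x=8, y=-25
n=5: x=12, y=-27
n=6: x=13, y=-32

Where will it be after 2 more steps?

x=18, y=-39

The moves between consecutive positions are (+4,-2), (+1,-5), (+4,-2), (+1,-5), (+4,-2), (+1,-5); they repeat the 2-cycle [(+4,-2), (+1,-5)].
step 7: apply (+4,-2) → x=17, y=-34
step 8: apply (+1,-5) → x=18, y=-39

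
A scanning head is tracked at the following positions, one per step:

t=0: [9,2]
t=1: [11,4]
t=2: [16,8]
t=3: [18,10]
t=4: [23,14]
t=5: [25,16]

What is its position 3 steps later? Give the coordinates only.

The moves between consecutive positions are [+2,+2], [+5,+4], [+2,+2], [+5,+4], [+2,+2]; they repeat the 2-cycle [[+2,+2], [+5,+4]].
step 6: apply [+5,+4] → [30,20]
step 7: apply [+2,+2] → [32,22]
step 8: apply [+5,+4] → [37,26]

[37,26]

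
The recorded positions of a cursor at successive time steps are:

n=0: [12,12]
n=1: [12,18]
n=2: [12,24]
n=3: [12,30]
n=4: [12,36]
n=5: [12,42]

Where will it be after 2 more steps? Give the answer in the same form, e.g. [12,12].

[12,54]

The position changes by [+0,+6] every step.
step 6: [12,42] + [+0,+6] → [12,48]
step 7: [12,48] + [+0,+6] → [12,54]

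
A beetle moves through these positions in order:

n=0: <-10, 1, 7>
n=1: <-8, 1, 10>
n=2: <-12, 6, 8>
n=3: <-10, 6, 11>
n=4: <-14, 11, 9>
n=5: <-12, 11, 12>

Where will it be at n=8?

<-18, 21, 11>

Differencing gives <+2, +0, +3>, <-4, +5, -2>, <+2, +0, +3>, <-4, +5, -2>, <+2, +0, +3>. This is the pattern <+2, +0, +3>, <-4, +5, -2> repeated.
step 6: apply <-4, +5, -2> → <-16, 16, 10>
step 7: apply <+2, +0, +3> → <-14, 16, 13>
step 8: apply <-4, +5, -2> → <-18, 21, 11>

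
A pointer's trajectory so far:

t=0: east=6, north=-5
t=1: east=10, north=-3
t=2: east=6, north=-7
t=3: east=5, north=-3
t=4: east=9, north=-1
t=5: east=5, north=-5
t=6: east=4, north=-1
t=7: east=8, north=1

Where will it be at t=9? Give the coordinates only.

The moves between consecutive positions are (+4, +2), (-4, -4), (-1, +4), (+4, +2), (-4, -4), (-1, +4), (+4, +2); they repeat the 3-cycle [(+4, +2), (-4, -4), (-1, +4)].
step 8: apply (-4, -4) → east=4, north=-3
step 9: apply (-1, +4) → east=3, north=1

east=3, north=1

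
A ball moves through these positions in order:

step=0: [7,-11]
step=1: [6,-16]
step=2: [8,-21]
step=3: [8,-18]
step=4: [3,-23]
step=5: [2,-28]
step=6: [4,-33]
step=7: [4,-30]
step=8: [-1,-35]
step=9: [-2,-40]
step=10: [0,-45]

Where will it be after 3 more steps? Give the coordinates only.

Differencing gives [-1,-5], [+2,-5], [+0,+3], [-5,-5], [-1,-5], [+2,-5], [+0,+3], [-5,-5], [-1,-5], [+2,-5]. This is the pattern [-1,-5], [+2,-5], [+0,+3], [-5,-5] repeated.
step 11: apply [+0,+3] → [0,-42]
step 12: apply [-5,-5] → [-5,-47]
step 13: apply [-1,-5] → [-6,-52]

[-6,-52]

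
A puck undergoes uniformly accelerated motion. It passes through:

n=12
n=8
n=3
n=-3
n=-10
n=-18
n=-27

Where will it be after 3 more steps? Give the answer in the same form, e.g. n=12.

n=-60

First differences are -4, -5, -6, -7, -8, -9; their common second difference is -1 (constant acceleration).
step 7: -27 − 10 → n=-37
step 8: -37 − 11 → n=-48
step 9: -48 − 12 → n=-60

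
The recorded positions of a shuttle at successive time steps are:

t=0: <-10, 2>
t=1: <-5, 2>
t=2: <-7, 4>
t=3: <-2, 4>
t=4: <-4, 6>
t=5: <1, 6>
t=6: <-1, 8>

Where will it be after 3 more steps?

<7, 10>

Step-to-step displacements: <+5, +0>, <-2, +2>, <+5, +0>, <-2, +2>, <+5, +0>, <-2, +2> — a repeating cycle of length 2.
step 7: apply <+5, +0> → <4, 8>
step 8: apply <-2, +2> → <2, 10>
step 9: apply <+5, +0> → <7, 10>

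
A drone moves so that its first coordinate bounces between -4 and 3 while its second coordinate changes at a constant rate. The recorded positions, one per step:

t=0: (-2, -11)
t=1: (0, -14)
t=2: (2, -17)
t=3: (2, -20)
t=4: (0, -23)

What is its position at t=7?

(-2, -32)

The first coordinate travels 2 per step and bounces off the walls at -4 and 3.
  step 5: 0 → -2
  step 6: -2 → -4
  step 7: -4 → -2
The second coordinate changes by -3 each step: at step 7 it is -32.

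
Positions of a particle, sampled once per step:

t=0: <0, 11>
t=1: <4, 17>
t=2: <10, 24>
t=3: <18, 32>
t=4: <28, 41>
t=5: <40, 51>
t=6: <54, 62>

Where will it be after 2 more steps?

<88, 87>

Taking differences between consecutive positions: <+4, +6>, <+6, +7>, <+8, +8>, <+10, +9>, <+12, +10>, <+14, +11>. These grow by <+2, +1> each step.
step 7: <54, 62> + <+16, +12> → <70, 74>
step 8: <70, 74> + <+18, +13> → <88, 87>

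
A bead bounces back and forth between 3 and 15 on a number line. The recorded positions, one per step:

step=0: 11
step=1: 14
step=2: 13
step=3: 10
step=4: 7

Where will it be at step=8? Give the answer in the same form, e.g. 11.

11

The value reflects between 3 and 15, moving 3 per step.
  step 5: 7 → 4
  step 6: 4 → 5
  step 7: 5 → 8
  step 8: 8 → 11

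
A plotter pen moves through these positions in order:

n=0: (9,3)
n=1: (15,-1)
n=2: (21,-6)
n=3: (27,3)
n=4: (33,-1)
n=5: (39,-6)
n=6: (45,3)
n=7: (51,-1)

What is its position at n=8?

(57,-6)

The first coordinate changes by +6 each step, so at step 8 it is 9 + 8·(6) = 57.
The second coordinate repeats the cycle [3, -1, -6] with period 3; step 8 mod 3 = 2, giving -6.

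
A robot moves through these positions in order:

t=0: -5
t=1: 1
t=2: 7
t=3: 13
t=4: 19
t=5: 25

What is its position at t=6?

The position changes by +6 every step.
step 6: 25 + 6 → 31

31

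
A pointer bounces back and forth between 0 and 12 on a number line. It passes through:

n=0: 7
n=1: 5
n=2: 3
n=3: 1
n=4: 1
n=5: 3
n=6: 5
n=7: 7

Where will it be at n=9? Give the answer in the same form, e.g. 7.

11

The value reflects between 0 and 12, moving 2 per step.
  step 8: 7 → 9
  step 9: 9 → 11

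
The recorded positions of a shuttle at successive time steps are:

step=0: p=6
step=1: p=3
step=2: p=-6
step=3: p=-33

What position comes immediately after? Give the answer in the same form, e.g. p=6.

Consecutive displacements -3, -9, -27 scale by a factor of 3 each step.
step 4: -33 − 81 → p=-114

p=-114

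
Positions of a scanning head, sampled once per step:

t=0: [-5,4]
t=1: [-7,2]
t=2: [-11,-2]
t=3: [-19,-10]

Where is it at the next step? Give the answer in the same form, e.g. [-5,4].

The jumps are [-2,-2], [-4,-4], [-8,-8] — a geometric progression with ratio 2.
step 4: [-19,-10] + [-16,-16] → [-35,-26]

[-35,-26]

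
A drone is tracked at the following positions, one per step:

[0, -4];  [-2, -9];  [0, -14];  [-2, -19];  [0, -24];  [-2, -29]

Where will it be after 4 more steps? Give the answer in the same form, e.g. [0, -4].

First: cycles through 0, -2 every 2 steps. Step 9 lands at position 1 of the cycle → -2.
Second: linear, -5 per step → -49 at step 9.

[-2, -49]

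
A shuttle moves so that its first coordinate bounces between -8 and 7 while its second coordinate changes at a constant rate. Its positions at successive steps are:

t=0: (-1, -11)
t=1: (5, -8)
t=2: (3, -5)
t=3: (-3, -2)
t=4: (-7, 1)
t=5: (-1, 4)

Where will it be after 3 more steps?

The first coordinate reflects between -8 and 7, moving 6 per step.
  step 6: -1 → 5
  step 7: 5 → 3
  step 8: 3 → -3
The second coordinate changes by +3 each step: at step 8 it is 13.

(-3, 13)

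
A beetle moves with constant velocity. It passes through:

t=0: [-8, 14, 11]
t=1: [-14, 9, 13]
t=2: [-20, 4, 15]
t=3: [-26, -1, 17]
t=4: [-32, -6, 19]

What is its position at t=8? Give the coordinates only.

[-56, -26, 27]

The position changes by [-6, -5, +2] every step.
step 5: [-32, -6, 19] + [-6, -5, +2] → [-38, -11, 21]
step 6: [-38, -11, 21] + [-6, -5, +2] → [-44, -16, 23]
step 7: [-44, -16, 23] + [-6, -5, +2] → [-50, -21, 25]
step 8: [-50, -21, 25] + [-6, -5, +2] → [-56, -26, 27]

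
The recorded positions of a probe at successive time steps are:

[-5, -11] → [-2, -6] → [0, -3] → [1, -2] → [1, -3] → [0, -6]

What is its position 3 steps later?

First differences are [+3, +5], [+2, +3], [+1, +1], [+0, -1], [-1, -3]; their common second difference is [-1, -2] (constant acceleration).
step 6: [0, -6] + [-2, -5] → [-2, -11]
step 7: [-2, -11] + [-3, -7] → [-5, -18]
step 8: [-5, -18] + [-4, -9] → [-9, -27]

[-9, -27]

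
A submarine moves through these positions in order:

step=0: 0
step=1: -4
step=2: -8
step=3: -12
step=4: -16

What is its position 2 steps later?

Constant displacement of -4 per step.
step 5: -16 − 4 → -20
step 6: -20 − 4 → -24

-24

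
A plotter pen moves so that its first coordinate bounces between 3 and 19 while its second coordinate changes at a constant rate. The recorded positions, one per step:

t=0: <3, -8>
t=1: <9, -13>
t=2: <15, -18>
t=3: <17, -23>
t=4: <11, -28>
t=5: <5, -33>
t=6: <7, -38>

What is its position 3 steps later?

The first coordinate travels 6 per step and bounces off the walls at 3 and 19.
  step 7: 7 → 13
  step 8: 13 → 19
  step 9: 19 → 13
The second coordinate changes by -5 each step: at step 9 it is -53.

<13, -53>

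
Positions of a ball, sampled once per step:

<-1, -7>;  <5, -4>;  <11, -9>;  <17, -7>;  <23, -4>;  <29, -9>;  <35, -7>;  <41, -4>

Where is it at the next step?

First: linear, +6 per step → 47 at step 8.
Second: cycles through -7, -4, -9 every 3 steps. Step 8 lands at position 2 of the cycle → -9.

<47, -9>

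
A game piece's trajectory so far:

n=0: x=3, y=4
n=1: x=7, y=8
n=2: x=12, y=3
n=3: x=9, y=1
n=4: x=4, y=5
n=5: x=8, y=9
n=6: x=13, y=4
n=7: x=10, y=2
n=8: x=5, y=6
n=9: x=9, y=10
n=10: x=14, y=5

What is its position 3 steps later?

Step-to-step displacements: (+4,+4), (+5,-5), (-3,-2), (-5,+4), (+4,+4), (+5,-5), (-3,-2), (-5,+4), (+4,+4), (+5,-5) — a repeating cycle of length 4.
step 11: apply (-3,-2) → x=11, y=3
step 12: apply (-5,+4) → x=6, y=7
step 13: apply (+4,+4) → x=10, y=11

x=10, y=11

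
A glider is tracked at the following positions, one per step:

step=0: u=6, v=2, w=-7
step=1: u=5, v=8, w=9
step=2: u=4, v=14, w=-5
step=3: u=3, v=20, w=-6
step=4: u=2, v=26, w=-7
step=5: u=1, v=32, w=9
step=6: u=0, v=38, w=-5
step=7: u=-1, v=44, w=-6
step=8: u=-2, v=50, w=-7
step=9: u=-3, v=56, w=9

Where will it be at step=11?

The u coordinate changes by -1 each step, so at step 11 it is 6 + 11·(-1) = -5.
The v coordinate changes by +6 each step, so at step 11 it is 2 + 11·(6) = 68.
The w coordinate repeats the cycle [-7, 9, -5, -6] with period 4; step 11 mod 4 = 3, giving -6.

u=-5, v=68, w=-6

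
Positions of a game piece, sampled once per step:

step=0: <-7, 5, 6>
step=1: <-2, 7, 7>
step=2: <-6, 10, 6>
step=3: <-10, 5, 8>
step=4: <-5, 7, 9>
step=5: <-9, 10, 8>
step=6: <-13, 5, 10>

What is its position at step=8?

<-12, 10, 10>

The moves between consecutive positions are <+5, +2, +1>, <-4, +3, -1>, <-4, -5, +2>, <+5, +2, +1>, <-4, +3, -1>, <-4, -5, +2>; they repeat the 3-cycle [<+5, +2, +1>, <-4, +3, -1>, <-4, -5, +2>].
step 7: apply <+5, +2, +1> → <-8, 7, 11>
step 8: apply <-4, +3, -1> → <-12, 10, 10>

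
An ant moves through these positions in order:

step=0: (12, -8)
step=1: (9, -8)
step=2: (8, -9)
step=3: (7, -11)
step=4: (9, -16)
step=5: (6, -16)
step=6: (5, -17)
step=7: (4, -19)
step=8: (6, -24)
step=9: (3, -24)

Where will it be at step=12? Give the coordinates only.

(3, -32)

Step-to-step displacements: (-3, +0), (-1, -1), (-1, -2), (+2, -5), (-3, +0), (-1, -1), (-1, -2), (+2, -5), (-3, +0) — a repeating cycle of length 4.
step 10: apply (-1, -1) → (2, -25)
step 11: apply (-1, -2) → (1, -27)
step 12: apply (+2, -5) → (3, -32)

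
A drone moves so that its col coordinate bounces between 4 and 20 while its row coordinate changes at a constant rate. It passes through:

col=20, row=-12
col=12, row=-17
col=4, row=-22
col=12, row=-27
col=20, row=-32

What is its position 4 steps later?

The col coordinate travels 8 per step and bounces off the walls at 4 and 20.
  step 5: 20 → 12
  step 6: 12 → 4
  step 7: 4 → 12
  step 8: 12 → 20
The row coordinate changes by -5 each step: at step 8 it is -52.

col=20, row=-52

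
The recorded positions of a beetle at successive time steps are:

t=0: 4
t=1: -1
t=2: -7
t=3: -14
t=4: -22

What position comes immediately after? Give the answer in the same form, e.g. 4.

Successive displacements: -5, -6, -7, -8 — each changes by -1.
step 5: -22 − 9 → -31

-31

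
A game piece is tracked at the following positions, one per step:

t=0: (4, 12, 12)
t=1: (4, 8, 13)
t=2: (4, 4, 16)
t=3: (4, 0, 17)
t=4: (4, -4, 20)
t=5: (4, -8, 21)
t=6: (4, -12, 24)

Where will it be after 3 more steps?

Step-to-step displacements: (+0, -4, +1), (+0, -4, +3), (+0, -4, +1), (+0, -4, +3), (+0, -4, +1), (+0, -4, +3) — a repeating cycle of length 2.
step 7: apply (+0, -4, +1) → (4, -16, 25)
step 8: apply (+0, -4, +3) → (4, -20, 28)
step 9: apply (+0, -4, +1) → (4, -24, 29)

(4, -24, 29)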